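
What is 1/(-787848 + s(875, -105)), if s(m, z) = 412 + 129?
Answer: -1/787307 ≈ -1.2702e-6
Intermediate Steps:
s(m, z) = 541
1/(-787848 + s(875, -105)) = 1/(-787848 + 541) = 1/(-787307) = -1/787307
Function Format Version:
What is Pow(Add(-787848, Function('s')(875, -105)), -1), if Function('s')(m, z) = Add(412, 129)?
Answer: Rational(-1, 787307) ≈ -1.2702e-6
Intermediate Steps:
Function('s')(m, z) = 541
Pow(Add(-787848, Function('s')(875, -105)), -1) = Pow(Add(-787848, 541), -1) = Pow(-787307, -1) = Rational(-1, 787307)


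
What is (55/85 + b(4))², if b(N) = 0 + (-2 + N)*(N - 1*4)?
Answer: 121/289 ≈ 0.41868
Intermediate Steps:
b(N) = (-4 + N)*(-2 + N) (b(N) = 0 + (-2 + N)*(N - 4) = 0 + (-2 + N)*(-4 + N) = 0 + (-4 + N)*(-2 + N) = (-4 + N)*(-2 + N))
(55/85 + b(4))² = (55/85 + (8 + 4² - 6*4))² = (55*(1/85) + (8 + 16 - 24))² = (11/17 + 0)² = (11/17)² = 121/289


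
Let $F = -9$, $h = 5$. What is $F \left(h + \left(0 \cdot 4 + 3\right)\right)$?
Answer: $-72$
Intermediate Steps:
$F \left(h + \left(0 \cdot 4 + 3\right)\right) = - 9 \left(5 + \left(0 \cdot 4 + 3\right)\right) = - 9 \left(5 + \left(0 + 3\right)\right) = - 9 \left(5 + 3\right) = \left(-9\right) 8 = -72$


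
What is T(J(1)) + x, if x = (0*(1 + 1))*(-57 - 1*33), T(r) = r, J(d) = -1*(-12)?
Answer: 12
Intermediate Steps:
J(d) = 12
x = 0 (x = (0*2)*(-57 - 33) = 0*(-90) = 0)
T(J(1)) + x = 12 + 0 = 12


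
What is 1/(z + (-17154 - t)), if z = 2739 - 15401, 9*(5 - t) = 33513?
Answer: -3/78292 ≈ -3.8318e-5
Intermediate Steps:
t = -11156/3 (t = 5 - ⅑*33513 = 5 - 11171/3 = -11156/3 ≈ -3718.7)
z = -12662
1/(z + (-17154 - t)) = 1/(-12662 + (-17154 - 1*(-11156/3))) = 1/(-12662 + (-17154 + 11156/3)) = 1/(-12662 - 40306/3) = 1/(-78292/3) = -3/78292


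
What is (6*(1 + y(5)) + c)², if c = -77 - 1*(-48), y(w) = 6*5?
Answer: 24649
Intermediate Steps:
y(w) = 30
c = -29 (c = -77 + 48 = -29)
(6*(1 + y(5)) + c)² = (6*(1 + 30) - 29)² = (6*31 - 29)² = (186 - 29)² = 157² = 24649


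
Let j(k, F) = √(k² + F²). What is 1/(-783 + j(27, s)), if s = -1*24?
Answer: -3/2344 - √145/203928 ≈ -0.0013389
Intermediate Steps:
s = -24
j(k, F) = √(F² + k²)
1/(-783 + j(27, s)) = 1/(-783 + √((-24)² + 27²)) = 1/(-783 + √(576 + 729)) = 1/(-783 + √1305) = 1/(-783 + 3*√145)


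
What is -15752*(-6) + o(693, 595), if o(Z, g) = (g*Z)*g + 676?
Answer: 245434513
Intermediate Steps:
o(Z, g) = 676 + Z*g² (o(Z, g) = (Z*g)*g + 676 = Z*g² + 676 = 676 + Z*g²)
-15752*(-6) + o(693, 595) = -15752*(-6) + (676 + 693*595²) = 94512 + (676 + 693*354025) = 94512 + (676 + 245339325) = 94512 + 245340001 = 245434513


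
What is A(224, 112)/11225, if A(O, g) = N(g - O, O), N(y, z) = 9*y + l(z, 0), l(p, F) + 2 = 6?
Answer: -1004/11225 ≈ -0.089443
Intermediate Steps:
l(p, F) = 4 (l(p, F) = -2 + 6 = 4)
N(y, z) = 4 + 9*y (N(y, z) = 9*y + 4 = 4 + 9*y)
A(O, g) = 4 - 9*O + 9*g (A(O, g) = 4 + 9*(g - O) = 4 + (-9*O + 9*g) = 4 - 9*O + 9*g)
A(224, 112)/11225 = (4 - 9*224 + 9*112)/11225 = (4 - 2016 + 1008)*(1/11225) = -1004*1/11225 = -1004/11225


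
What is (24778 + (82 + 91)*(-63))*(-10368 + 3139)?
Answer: -100331291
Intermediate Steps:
(24778 + (82 + 91)*(-63))*(-10368 + 3139) = (24778 + 173*(-63))*(-7229) = (24778 - 10899)*(-7229) = 13879*(-7229) = -100331291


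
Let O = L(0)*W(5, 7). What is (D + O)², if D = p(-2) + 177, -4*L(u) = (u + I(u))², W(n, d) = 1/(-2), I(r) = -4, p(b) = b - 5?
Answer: 29584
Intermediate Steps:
p(b) = -5 + b
W(n, d) = -½
L(u) = -(-4 + u)²/4 (L(u) = -(u - 4)²/4 = -(-4 + u)²/4)
D = 170 (D = (-5 - 2) + 177 = -7 + 177 = 170)
O = 2 (O = -(-4 + 0)²/4*(-½) = -¼*(-4)²*(-½) = -¼*16*(-½) = -4*(-½) = 2)
(D + O)² = (170 + 2)² = 172² = 29584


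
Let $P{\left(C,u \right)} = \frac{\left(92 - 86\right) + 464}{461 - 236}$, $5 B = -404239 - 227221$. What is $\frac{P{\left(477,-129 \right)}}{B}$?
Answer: $- \frac{47}{2841570} \approx -1.654 \cdot 10^{-5}$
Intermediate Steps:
$B = -126292$ ($B = \frac{-404239 - 227221}{5} = \frac{1}{5} \left(-631460\right) = -126292$)
$P{\left(C,u \right)} = \frac{94}{45}$ ($P{\left(C,u \right)} = \frac{6 + 464}{225} = 470 \cdot \frac{1}{225} = \frac{94}{45}$)
$\frac{P{\left(477,-129 \right)}}{B} = \frac{94}{45 \left(-126292\right)} = \frac{94}{45} \left(- \frac{1}{126292}\right) = - \frac{47}{2841570}$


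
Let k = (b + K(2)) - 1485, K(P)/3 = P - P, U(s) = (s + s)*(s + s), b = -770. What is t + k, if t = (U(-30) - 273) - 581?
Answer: 491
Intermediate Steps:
U(s) = 4*s² (U(s) = (2*s)*(2*s) = 4*s²)
K(P) = 0 (K(P) = 3*(P - P) = 3*0 = 0)
t = 2746 (t = (4*(-30)² - 273) - 581 = (4*900 - 273) - 581 = (3600 - 273) - 581 = 3327 - 581 = 2746)
k = -2255 (k = (-770 + 0) - 1485 = -770 - 1485 = -2255)
t + k = 2746 - 2255 = 491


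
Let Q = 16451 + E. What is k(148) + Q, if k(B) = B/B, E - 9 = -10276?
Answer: 6185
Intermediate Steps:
E = -10267 (E = 9 - 10276 = -10267)
k(B) = 1
Q = 6184 (Q = 16451 - 10267 = 6184)
k(148) + Q = 1 + 6184 = 6185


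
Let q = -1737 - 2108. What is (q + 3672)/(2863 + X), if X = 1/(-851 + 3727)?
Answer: -497548/8233989 ≈ -0.060426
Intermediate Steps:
X = 1/2876 ≈ 0.00034771
q = -3845
(q + 3672)/(2863 + X) = (-3845 + 3672)/(2863 + 1/2876) = -173/8233989/2876 = -173*2876/8233989 = -497548/8233989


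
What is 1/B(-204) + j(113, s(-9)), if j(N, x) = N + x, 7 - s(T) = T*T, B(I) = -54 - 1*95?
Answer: 5810/149 ≈ 38.993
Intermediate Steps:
B(I) = -149 (B(I) = -54 - 95 = -149)
s(T) = 7 - T² (s(T) = 7 - T*T = 7 - T²)
1/B(-204) + j(113, s(-9)) = 1/(-149) + (113 + (7 - 1*(-9)²)) = -1/149 + (113 + (7 - 1*81)) = -1/149 + (113 + (7 - 81)) = -1/149 + (113 - 74) = -1/149 + 39 = 5810/149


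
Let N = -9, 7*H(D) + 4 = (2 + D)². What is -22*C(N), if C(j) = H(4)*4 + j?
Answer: -1430/7 ≈ -204.29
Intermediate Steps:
H(D) = -4/7 + (2 + D)²/7
C(j) = 128/7 + j (C(j) = ((⅐)*4*(4 + 4))*4 + j = ((⅐)*4*8)*4 + j = (32/7)*4 + j = 128/7 + j)
-22*C(N) = -22*(128/7 - 9) = -22*65/7 = -1430/7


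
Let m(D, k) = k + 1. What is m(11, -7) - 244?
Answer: -250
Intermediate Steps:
m(D, k) = 1 + k
m(11, -7) - 244 = (1 - 7) - 244 = -6 - 244 = -250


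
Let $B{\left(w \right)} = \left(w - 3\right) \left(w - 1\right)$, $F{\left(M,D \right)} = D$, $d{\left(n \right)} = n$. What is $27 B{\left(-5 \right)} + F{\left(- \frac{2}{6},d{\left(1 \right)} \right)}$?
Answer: $1297$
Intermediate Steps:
$B{\left(w \right)} = \left(-1 + w\right) \left(-3 + w\right)$ ($B{\left(w \right)} = \left(-3 + w\right) \left(-1 + w\right) = \left(-1 + w\right) \left(-3 + w\right)$)
$27 B{\left(-5 \right)} + F{\left(- \frac{2}{6},d{\left(1 \right)} \right)} = 27 \left(3 + \left(-5\right)^{2} - -20\right) + 1 = 27 \left(3 + 25 + 20\right) + 1 = 27 \cdot 48 + 1 = 1296 + 1 = 1297$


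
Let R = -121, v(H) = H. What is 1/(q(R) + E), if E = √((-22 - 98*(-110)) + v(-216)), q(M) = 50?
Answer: -25/4021 + √10542/8042 ≈ 0.0065499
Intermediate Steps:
E = √10542 (E = √((-22 - 98*(-110)) - 216) = √((-22 + 10780) - 216) = √(10758 - 216) = √10542 ≈ 102.67)
1/(q(R) + E) = 1/(50 + √10542)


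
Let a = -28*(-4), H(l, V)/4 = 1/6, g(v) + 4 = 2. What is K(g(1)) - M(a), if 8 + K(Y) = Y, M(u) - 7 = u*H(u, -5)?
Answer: -275/3 ≈ -91.667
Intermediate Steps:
g(v) = -2 (g(v) = -4 + 2 = -2)
H(l, V) = ⅔ (H(l, V) = 4/6 = 4*(⅙) = ⅔)
a = 112
M(u) = 7 + 2*u/3 (M(u) = 7 + u*(⅔) = 7 + 2*u/3)
K(Y) = -8 + Y
K(g(1)) - M(a) = (-8 - 2) - (7 + (⅔)*112) = -10 - (7 + 224/3) = -10 - 1*245/3 = -10 - 245/3 = -275/3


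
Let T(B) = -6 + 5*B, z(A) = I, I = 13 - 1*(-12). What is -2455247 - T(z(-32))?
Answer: -2455366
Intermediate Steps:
I = 25 (I = 13 + 12 = 25)
z(A) = 25
-2455247 - T(z(-32)) = -2455247 - (-6 + 5*25) = -2455247 - (-6 + 125) = -2455247 - 1*119 = -2455247 - 119 = -2455366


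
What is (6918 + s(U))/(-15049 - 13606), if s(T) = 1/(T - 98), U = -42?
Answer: -968519/4011700 ≈ -0.24142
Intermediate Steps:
s(T) = 1/(-98 + T)
(6918 + s(U))/(-15049 - 13606) = (6918 + 1/(-98 - 42))/(-15049 - 13606) = (6918 + 1/(-140))/(-28655) = (6918 - 1/140)*(-1/28655) = (968519/140)*(-1/28655) = -968519/4011700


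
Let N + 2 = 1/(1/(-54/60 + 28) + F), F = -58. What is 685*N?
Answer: -21705595/15708 ≈ -1381.8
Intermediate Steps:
N = -31687/15708 (N = -2 + 1/(1/(-54/60 + 28) - 58) = -2 + 1/(1/(-54*1/60 + 28) - 58) = -2 + 1/(1/(-9/10 + 28) - 58) = -2 + 1/(1/(271/10) - 58) = -2 + 1/(10/271 - 58) = -2 + 1/(-15708/271) = -2 - 271/15708 = -31687/15708 ≈ -2.0173)
685*N = 685*(-31687/15708) = -21705595/15708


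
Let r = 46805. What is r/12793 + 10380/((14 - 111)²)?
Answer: 52107235/10942667 ≈ 4.7618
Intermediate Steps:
r/12793 + 10380/((14 - 111)²) = 46805/12793 + 10380/((14 - 111)²) = 46805*(1/12793) + 10380/((-97)²) = 4255/1163 + 10380/9409 = 52107235/10942667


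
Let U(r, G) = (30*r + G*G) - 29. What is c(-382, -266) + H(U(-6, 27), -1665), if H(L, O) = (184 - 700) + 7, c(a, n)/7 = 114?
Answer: 289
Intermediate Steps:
c(a, n) = 798 (c(a, n) = 7*114 = 798)
U(r, G) = -29 + G² + 30*r (U(r, G) = (30*r + G²) - 29 = (G² + 30*r) - 29 = -29 + G² + 30*r)
H(L, O) = -509 (H(L, O) = -516 + 7 = -509)
c(-382, -266) + H(U(-6, 27), -1665) = 798 - 509 = 289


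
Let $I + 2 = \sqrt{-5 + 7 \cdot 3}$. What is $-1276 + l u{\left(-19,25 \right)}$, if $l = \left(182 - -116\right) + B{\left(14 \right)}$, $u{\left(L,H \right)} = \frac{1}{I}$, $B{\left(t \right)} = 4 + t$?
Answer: $-1118$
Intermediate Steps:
$I = 2$ ($I = -2 + \sqrt{-5 + 7 \cdot 3} = -2 + \sqrt{-5 + 21} = -2 + \sqrt{16} = -2 + 4 = 2$)
$u{\left(L,H \right)} = \frac{1}{2}$
$l = 316$ ($l = \left(182 - -116\right) + \left(4 + 14\right) = \left(182 + 116\right) + 18 = 298 + 18 = 316$)
$-1276 + l u{\left(-19,25 \right)} = -1276 + 316 \cdot \frac{1}{2} = -1276 + 158 = -1118$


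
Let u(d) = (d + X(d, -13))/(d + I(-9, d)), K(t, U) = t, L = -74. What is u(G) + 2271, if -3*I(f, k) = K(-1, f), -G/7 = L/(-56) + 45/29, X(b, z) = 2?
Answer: 15637596/6883 ≈ 2271.9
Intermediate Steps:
G = -2333/116 (G = -7*(-74/(-56) + 45/29) = -7*(-74*(-1/56) + 45*(1/29)) = -7*(37/28 + 45/29) = -7*2333/812 = -2333/116 ≈ -20.112)
I(f, k) = ⅓ (I(f, k) = -⅓*(-1) = ⅓)
u(d) = (2 + d)/(⅓ + d) (u(d) = (d + 2)/(d + ⅓) = (2 + d)/(⅓ + d))
u(G) + 2271 = 3*(2 - 2333/116)/(1 + 3*(-2333/116)) + 2271 = 3*(-2101/116)/(1 - 6999/116) + 2271 = 3*(-2101/116)/(-6883/116) + 2271 = 3*(-116/6883)*(-2101/116) + 2271 = 6303/6883 + 2271 = 15637596/6883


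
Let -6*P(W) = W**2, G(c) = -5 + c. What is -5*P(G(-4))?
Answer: 135/2 ≈ 67.500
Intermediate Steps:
P(W) = -W**2/6
-5*P(G(-4)) = -(-5)*(-5 - 4)**2/6 = -(-5)*(-9)**2/6 = -(-5)*81/6 = -5*(-27/2) = 135/2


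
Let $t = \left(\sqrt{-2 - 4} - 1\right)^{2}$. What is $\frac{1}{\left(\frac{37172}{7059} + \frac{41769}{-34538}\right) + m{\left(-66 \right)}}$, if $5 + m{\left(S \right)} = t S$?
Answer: $- \frac{34829106 i}{- 11460745045 i + 4597441992 \sqrt{6}} \approx 0.0015462 - 0.0015193 i$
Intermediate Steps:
$t = \left(-1 + i \sqrt{6}\right)^{2}$ ($t = \left(\sqrt{-6} - 1\right)^{2} = \left(i \sqrt{6} - 1\right)^{2} = \left(-1 + i \sqrt{6}\right)^{2} \approx -5.0 - 4.899 i$)
$m{\left(S \right)} = -5 + S \left(1 - i \sqrt{6}\right)^{2}$ ($m{\left(S \right)} = -5 + \left(1 - i \sqrt{6}\right)^{2} S = -5 + S \left(1 - i \sqrt{6}\right)^{2}$)
$\frac{1}{\left(\frac{37172}{7059} + \frac{41769}{-34538}\right) + m{\left(-66 \right)}} = \frac{1}{\left(\frac{37172}{7059} + \frac{41769}{-34538}\right) - \left(5 + 66 \left(1 - i \sqrt{6}\right)^{2}\right)} = \frac{1}{\left(37172 \cdot \frac{1}{7059} + 41769 \left(- \frac{1}{34538}\right)\right) - \left(5 + 66 \left(1 - i \sqrt{6}\right)^{2}\right)} = \frac{1}{\left(\frac{37172}{7059} - \frac{5967}{4934}\right) - \left(5 + 66 \left(1 - i \sqrt{6}\right)^{2}\right)} = \frac{1}{\frac{141285595}{34829106} - \left(5 + 66 \left(1 - i \sqrt{6}\right)^{2}\right)} = \frac{1}{- \frac{32859935}{34829106} - 66 \left(1 - i \sqrt{6}\right)^{2}}$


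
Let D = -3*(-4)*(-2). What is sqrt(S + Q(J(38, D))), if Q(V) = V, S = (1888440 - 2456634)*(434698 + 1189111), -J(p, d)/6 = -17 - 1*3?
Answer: 9*I*sqrt(11390599146) ≈ 9.6054e+5*I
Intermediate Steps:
D = -24 (D = 12*(-2) = -24)
J(p, d) = 120 (J(p, d) = -6*(-17 - 1*3) = -6*(-17 - 3) = -6*(-20) = 120)
S = -922638530946 (S = -568194*1623809 = -922638530946)
sqrt(S + Q(J(38, D))) = sqrt(-922638530946 + 120) = sqrt(-922638530826) = 9*I*sqrt(11390599146)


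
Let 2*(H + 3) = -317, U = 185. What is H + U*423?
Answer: 156187/2 ≈ 78094.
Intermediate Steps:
H = -323/2 (H = -3 + (½)*(-317) = -3 - 317/2 = -323/2 ≈ -161.50)
H + U*423 = -323/2 + 185*423 = -323/2 + 78255 = 156187/2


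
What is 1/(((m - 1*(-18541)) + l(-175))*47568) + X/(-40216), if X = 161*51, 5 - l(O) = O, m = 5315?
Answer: -1173500152789/5747592540096 ≈ -0.20417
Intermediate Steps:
l(O) = 5 - O
X = 8211
1/(((m - 1*(-18541)) + l(-175))*47568) + X/(-40216) = 1/(((5315 - 1*(-18541)) + (5 - 1*(-175)))*47568) + 8211/(-40216) = (1/47568)/((5315 + 18541) + (5 + 175)) + 8211*(-1/40216) = (1/47568)/(23856 + 180) - 8211/40216 = (1/47568)/24036 - 8211/40216 = (1/24036)*(1/47568) - 8211/40216 = 1/1143344448 - 8211/40216 = -1173500152789/5747592540096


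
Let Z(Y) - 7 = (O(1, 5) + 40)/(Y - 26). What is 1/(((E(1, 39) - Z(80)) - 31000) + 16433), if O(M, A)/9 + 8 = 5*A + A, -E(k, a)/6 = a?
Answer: -27/399935 ≈ -6.7511e-5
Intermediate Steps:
E(k, a) = -6*a
O(M, A) = -72 + 54*A (O(M, A) = -72 + 9*(5*A + A) = -72 + 9*(6*A) = -72 + 54*A)
Z(Y) = 7 + 238/(-26 + Y) (Z(Y) = 7 + ((-72 + 54*5) + 40)/(Y - 26) = 7 + ((-72 + 270) + 40)/(-26 + Y) = 7 + (198 + 40)/(-26 + Y) = 7 + 238/(-26 + Y))
1/(((E(1, 39) - Z(80)) - 31000) + 16433) = 1/(((-6*39 - 7*(8 + 80)/(-26 + 80)) - 31000) + 16433) = 1/(((-234 - 7*88/54) - 31000) + 16433) = 1/(((-234 - 1*308/27) - 31000) + 16433) = 1/(((-234 - 308/27) - 31000) + 16433) = 1/((-6626/27 - 31000) + 16433) = 1/(-843626/27 + 16433) = 1/(-399935/27) = -27/399935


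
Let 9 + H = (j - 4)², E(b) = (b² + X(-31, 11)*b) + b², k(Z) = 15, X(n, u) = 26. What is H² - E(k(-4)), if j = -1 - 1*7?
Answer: 17385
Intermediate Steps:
j = -8 (j = -1 - 7 = -8)
E(b) = 2*b² + 26*b (E(b) = (b² + 26*b) + b² = 2*b² + 26*b)
H = 135 (H = -9 + (-8 - 4)² = -9 + (-12)² = -9 + 144 = 135)
H² - E(k(-4)) = 135² - 2*15*(13 + 15) = 18225 - 2*15*28 = 18225 - 1*840 = 18225 - 840 = 17385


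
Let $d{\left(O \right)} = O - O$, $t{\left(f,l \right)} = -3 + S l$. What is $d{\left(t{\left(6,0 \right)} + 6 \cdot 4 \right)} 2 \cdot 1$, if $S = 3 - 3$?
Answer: $0$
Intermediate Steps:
$S = 0$
$t{\left(f,l \right)} = -3$ ($t{\left(f,l \right)} = -3 + 0 l = -3 + 0 = -3$)
$d{\left(O \right)} = 0$
$d{\left(t{\left(6,0 \right)} + 6 \cdot 4 \right)} 2 \cdot 1 = 0 \cdot 2 \cdot 1 = 0 \cdot 1 = 0$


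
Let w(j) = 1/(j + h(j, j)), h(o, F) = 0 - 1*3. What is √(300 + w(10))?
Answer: √14707/7 ≈ 17.325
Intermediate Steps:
h(o, F) = -3 (h(o, F) = 0 - 3 = -3)
w(j) = 1/(-3 + j) (w(j) = 1/(j - 3) = 1/(-3 + j))
√(300 + w(10)) = √(300 + 1/(-3 + 10)) = √(300 + 1/7) = √(300 + ⅐) = √(2101/7) = √14707/7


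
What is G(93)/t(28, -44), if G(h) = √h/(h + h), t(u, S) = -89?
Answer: -√93/16554 ≈ -0.00058256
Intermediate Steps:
G(h) = 1/(2*√h) (G(h) = √h/((2*h)) = (1/(2*h))*√h = 1/(2*√h))
G(93)/t(28, -44) = (1/(2*√93))/(-89) = ((√93/93)/2)*(-1/89) = (√93/186)*(-1/89) = -√93/16554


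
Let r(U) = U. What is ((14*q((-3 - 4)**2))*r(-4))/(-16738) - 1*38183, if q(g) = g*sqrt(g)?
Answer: -319543923/8369 ≈ -38182.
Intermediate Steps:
q(g) = g**(3/2)
((14*q((-3 - 4)**2))*r(-4))/(-16738) - 1*38183 = ((14*((-3 - 4)**2)**(3/2))*(-4))/(-16738) - 1*38183 = ((14*((-7)**2)**(3/2))*(-4))*(-1/16738) - 38183 = ((14*49**(3/2))*(-4))*(-1/16738) - 38183 = ((14*343)*(-4))*(-1/16738) - 38183 = (4802*(-4))*(-1/16738) - 38183 = -19208*(-1/16738) - 38183 = 9604/8369 - 38183 = -319543923/8369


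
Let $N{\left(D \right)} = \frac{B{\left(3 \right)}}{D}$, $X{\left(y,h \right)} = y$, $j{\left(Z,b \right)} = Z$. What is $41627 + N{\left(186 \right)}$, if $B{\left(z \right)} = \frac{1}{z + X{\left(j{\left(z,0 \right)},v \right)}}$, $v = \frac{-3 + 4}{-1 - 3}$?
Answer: $\frac{46455733}{1116} \approx 41627.0$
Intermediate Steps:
$v = - \frac{1}{4}$ ($v = 1 \frac{1}{-4} = 1 \left(- \frac{1}{4}\right) = - \frac{1}{4} \approx -0.25$)
$B{\left(z \right)} = \frac{1}{2 z}$ ($B{\left(z \right)} = \frac{1}{z + z} = \frac{1}{2 z}$)
$N{\left(D \right)} = \frac{1}{6 D}$ ($N{\left(D \right)} = \frac{\frac{1}{2} \cdot \frac{1}{3}}{D} = \frac{1}{6 D}$)
$41627 + N{\left(186 \right)} = 41627 + \frac{1}{6 \cdot 186} = 41627 + \frac{1}{6} \cdot \frac{1}{186} = 41627 + \frac{1}{1116} = \frac{46455733}{1116}$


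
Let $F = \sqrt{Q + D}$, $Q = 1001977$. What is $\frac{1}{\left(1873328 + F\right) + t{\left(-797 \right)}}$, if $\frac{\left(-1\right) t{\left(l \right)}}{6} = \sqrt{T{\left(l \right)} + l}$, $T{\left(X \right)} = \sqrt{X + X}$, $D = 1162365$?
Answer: $\frac{1}{1873328 + \sqrt{2164342} - 6 \sqrt{-797 + i \sqrt{1594}}} \approx 5.3339 \cdot 10^{-7} + 4.8 \cdot 10^{-11} i$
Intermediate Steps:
$T{\left(X \right)} = \sqrt{2} \sqrt{X}$ ($T{\left(X \right)} = \sqrt{2 X} = \sqrt{2} \sqrt{X}$)
$F = \sqrt{2164342}$ ($F = \sqrt{1001977 + 1162365} = \sqrt{2164342} \approx 1471.2$)
$t{\left(l \right)} = - 6 \sqrt{l + \sqrt{2} \sqrt{l}}$ ($t{\left(l \right)} = - 6 \sqrt{\sqrt{2} \sqrt{l} + l} = - 6 \sqrt{l + \sqrt{2} \sqrt{l}}$)
$\frac{1}{\left(1873328 + F\right) + t{\left(-797 \right)}} = \frac{1}{\left(1873328 + \sqrt{2164342}\right) - 6 \sqrt{-797 + \sqrt{2} \sqrt{-797}}} = \frac{1}{\left(1873328 + \sqrt{2164342}\right) - 6 \sqrt{-797 + \sqrt{2} i \sqrt{797}}} = \frac{1}{\left(1873328 + \sqrt{2164342}\right) - 6 \sqrt{-797 + i \sqrt{1594}}} = \frac{1}{1873328 + \sqrt{2164342} - 6 \sqrt{-797 + i \sqrt{1594}}}$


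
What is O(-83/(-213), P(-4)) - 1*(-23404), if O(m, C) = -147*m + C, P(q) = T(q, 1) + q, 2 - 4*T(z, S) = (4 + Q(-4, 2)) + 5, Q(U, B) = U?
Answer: 6629119/284 ≈ 23342.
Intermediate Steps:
T(z, S) = -¾ (T(z, S) = ½ - ((4 - 4) + 5)/4 = ½ - (0 + 5)/4 = ½ - ¼*5 = ½ - 5/4 = -¾)
P(q) = -¾ + q
O(m, C) = C - 147*m
O(-83/(-213), P(-4)) - 1*(-23404) = ((-¾ - 4) - (-12201)/(-213)) - 1*(-23404) = (-19/4 - (-12201)*(-1)/213) + 23404 = (-19/4 - 147*83/213) + 23404 = (-19/4 - 4067/71) + 23404 = -17617/284 + 23404 = 6629119/284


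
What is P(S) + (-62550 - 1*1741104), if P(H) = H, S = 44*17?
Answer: -1802906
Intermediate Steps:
S = 748
P(S) + (-62550 - 1*1741104) = 748 + (-62550 - 1*1741104) = 748 + (-62550 - 1741104) = 748 - 1803654 = -1802906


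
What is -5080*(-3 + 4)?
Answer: -5080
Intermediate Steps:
-5080*(-3 + 4) = -5080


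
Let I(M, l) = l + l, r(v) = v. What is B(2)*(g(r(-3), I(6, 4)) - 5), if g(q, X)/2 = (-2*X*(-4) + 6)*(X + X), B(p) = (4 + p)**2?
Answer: 80460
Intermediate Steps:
I(M, l) = 2*l
g(q, X) = 4*X*(6 + 8*X) (g(q, X) = 2*((-2*X*(-4) + 6)*(X + X)) = 2*((8*X + 6)*(2*X)) = 2*((6 + 8*X)*(2*X)) = 2*(2*X*(6 + 8*X)) = 4*X*(6 + 8*X))
B(2)*(g(r(-3), I(6, 4)) - 5) = (4 + 2)**2*(8*(2*4)*(3 + 4*(2*4)) - 5) = 6**2*(8*8*(3 + 4*8) - 5) = 36*(8*8*(3 + 32) - 5) = 36*(8*8*35 - 5) = 36*(2240 - 5) = 36*2235 = 80460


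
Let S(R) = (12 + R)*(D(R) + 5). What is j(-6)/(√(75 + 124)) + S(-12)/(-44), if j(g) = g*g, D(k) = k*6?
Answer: 36*√199/199 ≈ 2.5520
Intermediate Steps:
D(k) = 6*k
j(g) = g²
S(R) = (5 + 6*R)*(12 + R) (S(R) = (12 + R)*(6*R + 5) = (12 + R)*(5 + 6*R) = (5 + 6*R)*(12 + R))
j(-6)/(√(75 + 124)) + S(-12)/(-44) = (-6)²/(√(75 + 124)) + (60 + 6*(-12)² + 77*(-12))/(-44) = 36/(√199) + (60 + 6*144 - 924)*(-1/44) = 36*(√199/199) + (60 + 864 - 924)*(-1/44) = 36*√199/199 + 0*(-1/44) = 36*√199/199 + 0 = 36*√199/199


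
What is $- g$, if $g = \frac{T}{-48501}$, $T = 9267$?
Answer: $\frac{3089}{16167} \approx 0.19107$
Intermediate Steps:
$g = - \frac{3089}{16167}$ ($g = \frac{9267}{-48501} = 9267 \left(- \frac{1}{48501}\right) = - \frac{3089}{16167} \approx -0.19107$)
$- g = \left(-1\right) \left(- \frac{3089}{16167}\right) = \frac{3089}{16167}$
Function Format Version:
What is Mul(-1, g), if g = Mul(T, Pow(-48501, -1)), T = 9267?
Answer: Rational(3089, 16167) ≈ 0.19107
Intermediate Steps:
g = Rational(-3089, 16167) (g = Mul(9267, Pow(-48501, -1)) = Mul(9267, Rational(-1, 48501)) = Rational(-3089, 16167) ≈ -0.19107)
Mul(-1, g) = Mul(-1, Rational(-3089, 16167)) = Rational(3089, 16167)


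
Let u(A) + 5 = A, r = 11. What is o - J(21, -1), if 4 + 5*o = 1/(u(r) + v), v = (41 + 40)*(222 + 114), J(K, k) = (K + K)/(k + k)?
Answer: 2749423/136110 ≈ 20.200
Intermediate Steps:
u(A) = -5 + A
J(K, k) = K/k (J(K, k) = (2*K)/((2*k)) = (2*K)*(1/(2*k)) = K/k)
v = 27216 (v = 81*336 = 27216)
o = -108887/136110 (o = -4/5 + 1/(5*((-5 + 11) + 27216)) = -4/5 + 1/(5*(6 + 27216)) = -4/5 + (1/5)/27222 = -4/5 + (1/5)*(1/27222) = -4/5 + 1/136110 = -108887/136110 ≈ -0.79999)
o - J(21, -1) = -108887/136110 - 21/(-1) = -108887/136110 - 21*(-1) = -108887/136110 - 1*(-21) = -108887/136110 + 21 = 2749423/136110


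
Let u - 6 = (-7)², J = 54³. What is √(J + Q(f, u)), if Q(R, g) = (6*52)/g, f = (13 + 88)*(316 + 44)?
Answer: 4*√29771610/55 ≈ 396.82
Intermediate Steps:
J = 157464
u = 55 (u = 6 + (-7)² = 6 + 49 = 55)
f = 36360 (f = 101*360 = 36360)
Q(R, g) = 312/g
√(J + Q(f, u)) = √(157464 + 312/55) = √(8660832/55) = 4*√29771610/55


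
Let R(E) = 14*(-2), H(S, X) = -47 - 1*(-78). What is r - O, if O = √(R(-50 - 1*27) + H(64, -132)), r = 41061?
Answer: 41061 - √3 ≈ 41059.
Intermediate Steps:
H(S, X) = 31 (H(S, X) = -47 + 78 = 31)
R(E) = -28
O = √3 (O = √(-28 + 31) = √3 ≈ 1.7320)
r - O = 41061 - √3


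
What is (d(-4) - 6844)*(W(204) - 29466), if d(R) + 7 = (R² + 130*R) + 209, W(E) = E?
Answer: 209106252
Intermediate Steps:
d(R) = 202 + R² + 130*R (d(R) = -7 + ((R² + 130*R) + 209) = -7 + (209 + R² + 130*R) = 202 + R² + 130*R)
(d(-4) - 6844)*(W(204) - 29466) = ((202 + (-4)² + 130*(-4)) - 6844)*(204 - 29466) = ((202 + 16 - 520) - 6844)*(-29262) = (-302 - 6844)*(-29262) = -7146*(-29262) = 209106252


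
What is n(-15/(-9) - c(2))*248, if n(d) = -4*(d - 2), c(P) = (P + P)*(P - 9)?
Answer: -82336/3 ≈ -27445.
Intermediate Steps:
c(P) = 2*P*(-9 + P) (c(P) = (2*P)*(-9 + P) = 2*P*(-9 + P))
n(d) = 8 - 4*d (n(d) = -4*(-2 + d) = 8 - 4*d)
n(-15/(-9) - c(2))*248 = (8 - 4*(-15/(-9) - 2*2*(-9 + 2)))*248 = (8 - 4*(-15*(-⅑) - 2*2*(-7)))*248 = (8 - 4*(5/3 - 1*(-28)))*248 = (8 - 4*(5/3 + 28))*248 = (8 - 4*89/3)*248 = (8 - 356/3)*248 = -332/3*248 = -82336/3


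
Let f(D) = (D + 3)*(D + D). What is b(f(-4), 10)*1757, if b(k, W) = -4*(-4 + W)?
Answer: -42168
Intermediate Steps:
f(D) = 2*D*(3 + D) (f(D) = (3 + D)*(2*D) = 2*D*(3 + D))
b(k, W) = 16 - 4*W
b(f(-4), 10)*1757 = (16 - 4*10)*1757 = (16 - 40)*1757 = -24*1757 = -42168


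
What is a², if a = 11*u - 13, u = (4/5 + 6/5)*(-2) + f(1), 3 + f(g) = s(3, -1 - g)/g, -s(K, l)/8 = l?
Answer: 7396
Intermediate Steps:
s(K, l) = -8*l
f(g) = -3 + (8 + 8*g)/g (f(g) = -3 + (-8*(-1 - g))/g = -3 + (8 + 8*g)/g)
u = 9 (u = (4/5 + 6/5)*(-2) + (5 + 8/1) = (4*(⅕) + 6*(⅕))*(-2) + (5 + 8*1) = (⅘ + 6/5)*(-2) + (5 + 8) = 2*(-2) + 13 = -4 + 13 = 9)
a = 86 (a = 11*9 - 13 = 99 - 13 = 86)
a² = 86² = 7396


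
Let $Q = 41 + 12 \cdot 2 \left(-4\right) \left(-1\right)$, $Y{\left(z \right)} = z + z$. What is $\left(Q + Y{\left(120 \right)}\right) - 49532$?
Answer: $-49155$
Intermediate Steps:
$Y{\left(z \right)} = 2 z$
$Q = 137$ ($Q = 41 + 12 \left(\left(-8\right) \left(-1\right)\right) = 41 + 12 \cdot 8 = 41 + 96 = 137$)
$\left(Q + Y{\left(120 \right)}\right) - 49532 = \left(137 + 2 \cdot 120\right) - 49532 = \left(137 + 240\right) - 49532 = 377 - 49532 = -49155$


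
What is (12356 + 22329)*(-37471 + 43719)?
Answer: 216711880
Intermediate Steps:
(12356 + 22329)*(-37471 + 43719) = 34685*6248 = 216711880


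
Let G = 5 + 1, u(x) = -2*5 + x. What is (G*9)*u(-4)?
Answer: -756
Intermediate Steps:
u(x) = -10 + x
G = 6
(G*9)*u(-4) = (6*9)*(-10 - 4) = 54*(-14) = -756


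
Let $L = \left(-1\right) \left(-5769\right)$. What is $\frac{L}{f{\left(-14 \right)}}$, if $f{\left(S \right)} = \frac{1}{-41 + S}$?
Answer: $-317295$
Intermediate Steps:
$L = 5769$
$\frac{L}{f{\left(-14 \right)}} = \frac{5769}{\frac{1}{-41 - 14}} = \frac{5769}{\frac{1}{-55}} = \frac{5769}{- \frac{1}{55}} = 5769 \left(-55\right) = -317295$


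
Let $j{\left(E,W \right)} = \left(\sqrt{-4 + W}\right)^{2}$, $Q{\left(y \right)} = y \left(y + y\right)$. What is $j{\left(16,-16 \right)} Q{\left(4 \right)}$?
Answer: $-640$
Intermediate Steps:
$Q{\left(y \right)} = 2 y^{2}$ ($Q{\left(y \right)} = y 2 y = 2 y^{2}$)
$j{\left(E,W \right)} = -4 + W$
$j{\left(16,-16 \right)} Q{\left(4 \right)} = \left(-4 - 16\right) 2 \cdot 4^{2} = - 20 \cdot 2 \cdot 16 = \left(-20\right) 32 = -640$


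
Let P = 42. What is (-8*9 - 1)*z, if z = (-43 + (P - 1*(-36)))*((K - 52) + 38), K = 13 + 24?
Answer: -58765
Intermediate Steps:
K = 37
z = 805 (z = (-43 + (42 - 1*(-36)))*((37 - 52) + 38) = (-43 + (42 + 36))*(-15 + 38) = (-43 + 78)*23 = 35*23 = 805)
(-8*9 - 1)*z = (-8*9 - 1)*805 = (-72 - 1)*805 = -73*805 = -58765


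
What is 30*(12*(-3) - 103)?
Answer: -4170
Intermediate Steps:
30*(12*(-3) - 103) = 30*(-36 - 103) = 30*(-139) = -4170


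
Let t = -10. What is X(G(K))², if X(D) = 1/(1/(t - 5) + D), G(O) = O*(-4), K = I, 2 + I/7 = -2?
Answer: 225/2819041 ≈ 7.9814e-5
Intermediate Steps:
I = -28 (I = -14 + 7*(-2) = -14 - 14 = -28)
K = -28
G(O) = -4*O
X(D) = 1/(-1/15 + D) (X(D) = 1/(1/(-10 - 5) + D) = 1/(1/(-15) + D) = 1/(-1/15 + D))
X(G(K))² = (15/(-1 + 15*(-4*(-28))))² = (15/(-1 + 15*112))² = (15/(-1 + 1680))² = (15/1679)² = 225/2819041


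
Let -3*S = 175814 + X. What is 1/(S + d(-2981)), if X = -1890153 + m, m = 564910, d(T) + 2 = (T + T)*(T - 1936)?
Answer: 1/29698295 ≈ 3.3672e-8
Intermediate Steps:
d(T) = -2 + 2*T*(-1936 + T) (d(T) = -2 + (T + T)*(T - 1936) = -2 + (2*T)*(-1936 + T) = -2 + 2*T*(-1936 + T))
X = -1325243 (X = -1890153 + 564910 = -1325243)
S = 383143 (S = -(175814 - 1325243)/3 = -1/3*(-1149429) = 383143)
1/(S + d(-2981)) = 1/(383143 + (-2 - 3872*(-2981) + 2*(-2981)**2)) = 1/(383143 + (-2 + 11542432 + 2*8886361)) = 1/(383143 + (-2 + 11542432 + 17772722)) = 1/(383143 + 29315152) = 1/29698295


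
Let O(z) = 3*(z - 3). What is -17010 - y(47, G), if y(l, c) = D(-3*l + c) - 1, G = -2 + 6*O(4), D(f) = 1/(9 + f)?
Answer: -1973043/116 ≈ -17009.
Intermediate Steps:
O(z) = -9 + 3*z (O(z) = 3*(-3 + z) = -9 + 3*z)
G = 16 (G = -2 + 6*(-9 + 3*4) = -2 + 6*(-9 + 12) = -2 + 6*3 = -2 + 18 = 16)
y(l, c) = -1 + 1/(9 + c - 3*l) (y(l, c) = 1/(9 + (-3*l + c)) - 1 = 1/(9 + (c - 3*l)) - 1 = 1/(9 + c - 3*l) - 1 = -1 + 1/(9 + c - 3*l))
-17010 - y(47, G) = -17010 - (-8 - 1*16 + 3*47)/(9 + 16 - 3*47) = -17010 - (-8 - 16 + 141)/(9 + 16 - 141) = -17010 - 117/(-116) = -17010 - (-1)*117/116 = -17010 - 1*(-117/116) = -17010 + 117/116 = -1973043/116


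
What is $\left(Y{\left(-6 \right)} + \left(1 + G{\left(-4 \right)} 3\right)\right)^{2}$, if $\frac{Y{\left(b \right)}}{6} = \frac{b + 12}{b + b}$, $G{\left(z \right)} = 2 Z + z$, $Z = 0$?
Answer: $196$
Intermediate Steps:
$G{\left(z \right)} = z$ ($G{\left(z \right)} = 2 \cdot 0 + z = 0 + z = z$)
$Y{\left(b \right)} = \frac{3 \left(12 + b\right)}{b}$ ($Y{\left(b \right)} = 6 \frac{b + 12}{b + b} = 6 \frac{12 + b}{2 b} = \frac{3 \left(12 + b\right)}{b}$)
$\left(Y{\left(-6 \right)} + \left(1 + G{\left(-4 \right)} 3\right)\right)^{2} = \left(\left(3 + \frac{36}{-6}\right) + \left(1 - 12\right)\right)^{2} = \left(\left(3 + 36 \left(- \frac{1}{6}\right)\right) + \left(1 - 12\right)\right)^{2} = \left(\left(3 - 6\right) - 11\right)^{2} = \left(-3 - 11\right)^{2} = \left(-14\right)^{2} = 196$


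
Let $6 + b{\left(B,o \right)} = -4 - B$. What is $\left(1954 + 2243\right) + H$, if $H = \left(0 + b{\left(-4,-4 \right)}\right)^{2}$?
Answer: $4233$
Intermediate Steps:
$b{\left(B,o \right)} = -10 - B$ ($b{\left(B,o \right)} = -6 - \left(4 + B\right) = -10 - B$)
$H = 36$ ($H = \left(0 - 6\right)^{2} = \left(-6\right)^{2} = 36$)
$\left(1954 + 2243\right) + H = \left(1954 + 2243\right) + 36 = 4197 + 36 = 4233$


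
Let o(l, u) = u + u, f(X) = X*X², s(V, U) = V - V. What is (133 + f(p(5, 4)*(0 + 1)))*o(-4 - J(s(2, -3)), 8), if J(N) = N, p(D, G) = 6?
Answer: 5584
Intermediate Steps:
s(V, U) = 0
f(X) = X³
o(l, u) = 2*u
(133 + f(p(5, 4)*(0 + 1)))*o(-4 - J(s(2, -3)), 8) = (133 + (6*(0 + 1))³)*(2*8) = (133 + (6*1)³)*16 = (133 + 6³)*16 = (133 + 216)*16 = 349*16 = 5584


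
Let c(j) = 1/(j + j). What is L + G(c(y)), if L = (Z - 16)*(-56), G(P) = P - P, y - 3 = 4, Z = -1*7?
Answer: 1288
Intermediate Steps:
Z = -7
y = 7 (y = 3 + 4 = 7)
c(j) = 1/(2*j)
G(P) = 0
L = 1288 (L = (-7 - 16)*(-56) = -23*(-56) = 1288)
L + G(c(y)) = 1288 + 0 = 1288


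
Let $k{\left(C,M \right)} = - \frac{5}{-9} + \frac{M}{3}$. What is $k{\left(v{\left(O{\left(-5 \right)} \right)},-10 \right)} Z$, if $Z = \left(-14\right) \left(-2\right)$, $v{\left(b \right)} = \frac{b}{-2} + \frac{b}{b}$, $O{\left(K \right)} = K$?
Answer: $- \frac{700}{9} \approx -77.778$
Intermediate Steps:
$v{\left(b \right)} = 1 - \frac{b}{2}$ ($v{\left(b \right)} = b \left(- \frac{1}{2}\right) + 1 = - \frac{b}{2} + 1 = 1 - \frac{b}{2}$)
$k{\left(C,M \right)} = \frac{5}{9} + \frac{M}{3}$ ($k{\left(C,M \right)} = \left(-5\right) \left(- \frac{1}{9}\right) + M \frac{1}{3} = \frac{5}{9} + \frac{M}{3}$)
$Z = 28$
$k{\left(v{\left(O{\left(-5 \right)} \right)},-10 \right)} Z = \left(\frac{5}{9} + \frac{1}{3} \left(-10\right)\right) 28 = \left(\frac{5}{9} - \frac{10}{3}\right) 28 = \left(- \frac{25}{9}\right) 28 = - \frac{700}{9}$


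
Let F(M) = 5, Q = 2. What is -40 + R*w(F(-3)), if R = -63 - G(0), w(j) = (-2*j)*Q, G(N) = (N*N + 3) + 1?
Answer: 1300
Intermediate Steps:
G(N) = 4 + N² (G(N) = (N² + 3) + 1 = (3 + N²) + 1 = 4 + N²)
w(j) = -4*j (w(j) = -2*j*2 = -4*j)
R = -67 (R = -63 - (4 + 0²) = -63 - (4 + 0) = -63 - 1*4 = -63 - 4 = -67)
-40 + R*w(F(-3)) = -40 - (-268)*5 = -40 - 67*(-20) = -40 + 1340 = 1300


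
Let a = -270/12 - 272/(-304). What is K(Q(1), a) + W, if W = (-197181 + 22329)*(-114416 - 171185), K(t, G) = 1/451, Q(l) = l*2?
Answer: 22521995629453/451 ≈ 4.9938e+10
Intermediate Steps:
a = -821/38 (a = -270*1/12 - 272*(-1/304) = -45/2 + 17/19 = -821/38 ≈ -21.605)
Q(l) = 2*l
K(t, G) = 1/451
W = 49937906052 (W = -174852*(-285601) = 49937906052)
K(Q(1), a) + W = 1/451 + 49937906052 = 22521995629453/451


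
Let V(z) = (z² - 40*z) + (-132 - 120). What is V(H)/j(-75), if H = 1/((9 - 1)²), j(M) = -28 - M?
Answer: -1034751/192512 ≈ -5.3750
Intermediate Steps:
H = 1/64 (H = 1/(8²) = 1/64 ≈ 0.015625)
V(z) = -252 + z² - 40*z (V(z) = (z² - 40*z) - 252 = -252 + z² - 40*z)
V(H)/j(-75) = (-252 + (1/64)² - 40*1/64)/(-28 - 1*(-75)) = (-252 + 1/4096 - 5/8)/(-28 + 75) = -1034751/4096/47 = -1034751/4096*1/47 = -1034751/192512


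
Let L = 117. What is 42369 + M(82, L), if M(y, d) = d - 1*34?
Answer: 42452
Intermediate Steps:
M(y, d) = -34 + d (M(y, d) = d - 34 = -34 + d)
42369 + M(82, L) = 42369 + (-34 + 117) = 42369 + 83 = 42452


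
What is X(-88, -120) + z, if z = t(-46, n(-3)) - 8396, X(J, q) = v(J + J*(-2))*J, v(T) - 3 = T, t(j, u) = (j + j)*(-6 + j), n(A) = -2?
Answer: -11620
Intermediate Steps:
t(j, u) = 2*j*(-6 + j) (t(j, u) = (2*j)*(-6 + j) = 2*j*(-6 + j))
v(T) = 3 + T
X(J, q) = J*(3 - J) (X(J, q) = (3 + (J + J*(-2)))*J = (3 + (J - 2*J))*J = (3 - J)*J = J*(3 - J))
z = -3612 (z = 2*(-46)*(-6 - 46) - 8396 = 2*(-46)*(-52) - 8396 = 4784 - 8396 = -3612)
X(-88, -120) + z = -88*(3 - 1*(-88)) - 3612 = -88*(3 + 88) - 3612 = -88*91 - 3612 = -8008 - 3612 = -11620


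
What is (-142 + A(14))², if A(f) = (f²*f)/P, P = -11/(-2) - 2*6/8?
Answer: 295936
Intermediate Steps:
P = 4 (P = -11*(-½) - 12*⅛ = 11/2 - 3/2 = 4)
A(f) = f³/4 (A(f) = (f²*f)/4 = f³*(¼) = f³/4)
(-142 + A(14))² = (-142 + (¼)*14³)² = (-142 + (¼)*2744)² = (-142 + 686)² = 544² = 295936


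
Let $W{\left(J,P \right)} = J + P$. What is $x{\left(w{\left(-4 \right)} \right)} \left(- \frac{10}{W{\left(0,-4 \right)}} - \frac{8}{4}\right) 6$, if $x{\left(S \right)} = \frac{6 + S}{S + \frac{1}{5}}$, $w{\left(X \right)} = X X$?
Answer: $\frac{110}{27} \approx 4.0741$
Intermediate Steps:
$w{\left(X \right)} = X^{2}$
$x{\left(S \right)} = \frac{6 + S}{\frac{1}{5} + S}$ ($x{\left(S \right)} = \frac{6 + S}{S + \frac{1}{5}} = \frac{6 + S}{\frac{1}{5} + S}$)
$x{\left(w{\left(-4 \right)} \right)} \left(- \frac{10}{W{\left(0,-4 \right)}} - \frac{8}{4}\right) 6 = \frac{5 \left(6 + \left(-4\right)^{2}\right)}{1 + 5 \left(-4\right)^{2}} \left(- \frac{10}{0 - 4} - \frac{8}{4}\right) 6 = \frac{5 \left(6 + 16\right)}{1 + 5 \cdot 16} \left(- \frac{10}{-4} - 2\right) 6 = 5 \frac{1}{1 + 80} \cdot 22 \left(\left(-10\right) \left(- \frac{1}{4}\right) - 2\right) 6 = 5 \cdot \frac{1}{81} \cdot 22 \left(\frac{5}{2} - 2\right) 6 = 5 \cdot \frac{1}{81} \cdot 22 \cdot \frac{1}{2} \cdot 6 = \frac{110}{81} \cdot \frac{1}{2} \cdot 6 = \frac{55}{81} \cdot 6 = \frac{110}{27}$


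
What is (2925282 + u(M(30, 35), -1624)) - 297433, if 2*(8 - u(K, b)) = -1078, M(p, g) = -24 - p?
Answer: 2628396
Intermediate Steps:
u(K, b) = 547 (u(K, b) = 8 - 1/2*(-1078) = 8 + 539 = 547)
(2925282 + u(M(30, 35), -1624)) - 297433 = (2925282 + 547) - 297433 = 2925829 - 297433 = 2628396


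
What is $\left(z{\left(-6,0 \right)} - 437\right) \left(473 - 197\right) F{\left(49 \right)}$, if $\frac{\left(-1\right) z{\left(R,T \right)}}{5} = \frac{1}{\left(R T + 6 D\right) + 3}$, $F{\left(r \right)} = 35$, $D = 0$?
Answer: $-4237520$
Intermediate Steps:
$z{\left(R,T \right)} = - \frac{5}{3 + R T}$ ($z{\left(R,T \right)} = - \frac{5}{\left(R T + 6 \cdot 0\right) + 3} = - \frac{5}{\left(R T + 0\right) + 3} = - \frac{5}{R T + 3} = - \frac{5}{3 + R T}$)
$\left(z{\left(-6,0 \right)} - 437\right) \left(473 - 197\right) F{\left(49 \right)} = \left(- \frac{5}{3 - 0} - 437\right) \left(473 - 197\right) 35 = \left(- \frac{5}{3 + 0} - 437\right) 276 \cdot 35 = \left(- \frac{5}{3} - 437\right) 276 \cdot 35 = \left(- \frac{1316}{3}\right) 276 \cdot 35 = \left(-121072\right) 35 = -4237520$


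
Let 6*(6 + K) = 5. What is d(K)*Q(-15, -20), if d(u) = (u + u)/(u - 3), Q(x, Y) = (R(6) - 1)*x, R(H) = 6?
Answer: -4650/49 ≈ -94.898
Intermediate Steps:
K = -31/6 (K = -6 + (⅙)*5 = -6 + ⅚ = -31/6 ≈ -5.1667)
Q(x, Y) = 5*x (Q(x, Y) = (6 - 1)*x = 5*x)
d(u) = 2*u/(-3 + u) (d(u) = (2*u)/(-3 + u) = 2*u/(-3 + u))
d(K)*Q(-15, -20) = (2*(-31/6)/(-3 - 31/6))*(5*(-15)) = (2*(-31/6)/(-49/6))*(-75) = (2*(-31/6)*(-6/49))*(-75) = (62/49)*(-75) = -4650/49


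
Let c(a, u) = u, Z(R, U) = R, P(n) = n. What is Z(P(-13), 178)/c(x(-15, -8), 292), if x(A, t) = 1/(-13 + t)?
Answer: -13/292 ≈ -0.044521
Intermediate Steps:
Z(P(-13), 178)/c(x(-15, -8), 292) = -13/292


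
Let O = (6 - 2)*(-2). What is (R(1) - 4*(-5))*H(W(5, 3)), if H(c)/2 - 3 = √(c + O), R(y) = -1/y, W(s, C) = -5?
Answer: 114 + 38*I*√13 ≈ 114.0 + 137.01*I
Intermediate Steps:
O = -8 (O = 4*(-2) = -8)
H(c) = 6 + 2*√(-8 + c) (H(c) = 6 + 2*√(c - 8) = 6 + 2*√(-8 + c))
(R(1) - 4*(-5))*H(W(5, 3)) = (-1/1 - 4*(-5))*(6 + 2*√(-8 - 5)) = (-1*1 + 20)*(6 + 2*√(-13)) = (-1 + 20)*(6 + 2*(I*√13)) = 19*(6 + 2*I*√13) = 114 + 38*I*√13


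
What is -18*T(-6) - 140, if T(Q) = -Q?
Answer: -248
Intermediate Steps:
-18*T(-6) - 140 = -(-18)*(-6) - 140 = -18*6 - 140 = -108 - 140 = -248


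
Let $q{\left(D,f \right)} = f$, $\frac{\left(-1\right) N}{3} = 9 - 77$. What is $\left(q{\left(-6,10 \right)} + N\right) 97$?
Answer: $20758$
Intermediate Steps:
$N = 204$ ($N = - 3 \left(9 - 77\right) = \left(-3\right) \left(-68\right) = 204$)
$\left(q{\left(-6,10 \right)} + N\right) 97 = \left(10 + 204\right) 97 = 214 \cdot 97 = 20758$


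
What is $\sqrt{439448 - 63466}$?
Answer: $\sqrt{375982} \approx 613.17$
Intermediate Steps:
$\sqrt{439448 - 63466} = \sqrt{375982}$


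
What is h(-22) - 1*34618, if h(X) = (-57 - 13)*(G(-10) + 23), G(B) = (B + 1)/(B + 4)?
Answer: -36333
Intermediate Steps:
G(B) = (1 + B)/(4 + B)
h(X) = -1715 (h(X) = (-57 - 13)*((1 - 10)/(4 - 10) + 23) = -70*(-9/(-6) + 23) = -70*(-1/6*(-9) + 23) = -70*(3/2 + 23) = -70*49/2 = -1715)
h(-22) - 1*34618 = -1715 - 1*34618 = -1715 - 34618 = -36333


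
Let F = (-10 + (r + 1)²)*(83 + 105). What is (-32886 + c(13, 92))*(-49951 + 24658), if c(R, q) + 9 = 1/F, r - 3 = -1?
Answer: 156418513473/188 ≈ 8.3201e+8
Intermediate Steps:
r = 2 (r = 3 - 1 = 2)
F = -188 (F = (-10 + (2 + 1)²)*(83 + 105) = (-10 + 3²)*188 = (-10 + 9)*188 = -1*188 = -188)
c(R, q) = -1693/188 (c(R, q) = -9 + 1/(-188) = -9 - 1/188 = -1693/188)
(-32886 + c(13, 92))*(-49951 + 24658) = (-32886 - 1693/188)*(-49951 + 24658) = -6184261/188*(-25293) = 156418513473/188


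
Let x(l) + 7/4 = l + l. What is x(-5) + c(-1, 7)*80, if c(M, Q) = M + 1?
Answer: -47/4 ≈ -11.750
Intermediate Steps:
c(M, Q) = 1 + M
x(l) = -7/4 + 2*l (x(l) = -7/4 + (l + l) = -7/4 + 2*l)
x(-5) + c(-1, 7)*80 = (-7/4 + 2*(-5)) + (1 - 1)*80 = (-7/4 - 10) + 0*80 = -47/4 + 0 = -47/4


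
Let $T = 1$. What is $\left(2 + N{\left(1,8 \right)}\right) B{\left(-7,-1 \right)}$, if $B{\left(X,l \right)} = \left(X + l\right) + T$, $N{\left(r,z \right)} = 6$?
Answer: $-56$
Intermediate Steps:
$B{\left(X,l \right)} = 1 + X + l$ ($B{\left(X,l \right)} = \left(X + l\right) + 1 = 1 + X + l$)
$\left(2 + N{\left(1,8 \right)}\right) B{\left(-7,-1 \right)} = \left(2 + 6\right) \left(1 - 7 - 1\right) = 8 \left(-7\right) = -56$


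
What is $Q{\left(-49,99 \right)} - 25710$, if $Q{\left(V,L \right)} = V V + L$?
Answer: $-23210$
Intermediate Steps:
$Q{\left(V,L \right)} = L + V^{2}$ ($Q{\left(V,L \right)} = V^{2} + L = L + V^{2}$)
$Q{\left(-49,99 \right)} - 25710 = \left(99 + \left(-49\right)^{2}\right) - 25710 = \left(99 + 2401\right) - 25710 = 2500 - 25710 = -23210$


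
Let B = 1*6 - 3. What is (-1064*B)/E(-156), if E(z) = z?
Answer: 266/13 ≈ 20.462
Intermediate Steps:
B = 3 (B = 6 - 3 = 3)
(-1064*B)/E(-156) = -1064*3/(-156) = -3192*(-1/156) = 266/13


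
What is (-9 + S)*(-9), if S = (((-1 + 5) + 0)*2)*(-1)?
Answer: 153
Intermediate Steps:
S = -8 (S = ((4 + 0)*2)*(-1) = (4*2)*(-1) = 8*(-1) = -8)
(-9 + S)*(-9) = (-9 - 8)*(-9) = -17*(-9) = 153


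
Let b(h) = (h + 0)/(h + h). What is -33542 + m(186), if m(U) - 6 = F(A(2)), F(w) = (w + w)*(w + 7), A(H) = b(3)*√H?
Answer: -33535 + 7*√2 ≈ -33525.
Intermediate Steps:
b(h) = ½ (b(h) = h/((2*h)) = h*(1/(2*h)) = ½)
A(H) = √H/2
F(w) = 2*w*(7 + w) (F(w) = (2*w)*(7 + w) = 2*w*(7 + w))
m(U) = 6 + √2*(7 + √2/2) (m(U) = 6 + 2*(√2/2)*(7 + √2/2) = 6 + √2*(7 + √2/2))
-33542 + m(186) = -33542 + (7 + 7*√2) = -33535 + 7*√2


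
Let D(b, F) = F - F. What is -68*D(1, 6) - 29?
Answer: -29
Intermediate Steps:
D(b, F) = 0
-68*D(1, 6) - 29 = -68*0 - 29 = 0 - 29 = -29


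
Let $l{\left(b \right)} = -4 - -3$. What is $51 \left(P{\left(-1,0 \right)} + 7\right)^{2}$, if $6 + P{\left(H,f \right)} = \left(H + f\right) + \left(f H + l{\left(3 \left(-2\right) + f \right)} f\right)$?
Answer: $0$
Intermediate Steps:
$l{\left(b \right)} = -1$ ($l{\left(b \right)} = -4 + 3 = -1$)
$P{\left(H,f \right)} = -6 + H + H f$ ($P{\left(H,f \right)} = -6 + \left(\left(H + f\right) + \left(f H - f\right)\right) = -6 + \left(\left(H + f\right) + \left(H f - f\right)\right) = -6 + \left(\left(H + f\right) + \left(- f + H f\right)\right) = -6 + \left(H + H f\right) = -6 + H + H f$)
$51 \left(P{\left(-1,0 \right)} + 7\right)^{2} = 51 \left(\left(-6 - 1 - 0\right) + 7\right)^{2} = 51 \left(\left(-6 - 1 + 0\right) + 7\right)^{2} = 51 \left(-7 + 7\right)^{2} = 51 \cdot 0^{2} = 51 \cdot 0 = 0$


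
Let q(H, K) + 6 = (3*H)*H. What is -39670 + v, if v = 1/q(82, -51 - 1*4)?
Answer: -799985219/20166 ≈ -39670.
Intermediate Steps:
q(H, K) = -6 + 3*H**2 (q(H, K) = -6 + (3*H)*H = -6 + 3*H**2)
v = 1/20166 (v = 1/(-6 + 3*82**2) = 1/(-6 + 3*6724) = 1/(-6 + 20172) = 1/20166 ≈ 4.9588e-5)
-39670 + v = -39670 + 1/20166 = -799985219/20166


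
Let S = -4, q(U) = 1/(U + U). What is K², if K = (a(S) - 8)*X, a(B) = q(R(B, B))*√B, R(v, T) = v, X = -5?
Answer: 25575/16 + 100*I ≈ 1598.4 + 100.0*I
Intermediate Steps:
q(U) = 1/(2*U)
a(B) = 1/(2*√B) (a(B) = (1/(2*B))*√B = 1/(2*√B))
K = 40 + 5*I/4 (K = (1/(2*√(-4)) - 8)*(-5) = ((-I/2)/2 - 8)*(-5) = (-I/4 - 8)*(-5) = (-8 - I/4)*(-5) = 40 + 5*I/4 ≈ 40.0 + 1.25*I)
K² = (40 + 5*I/4)²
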